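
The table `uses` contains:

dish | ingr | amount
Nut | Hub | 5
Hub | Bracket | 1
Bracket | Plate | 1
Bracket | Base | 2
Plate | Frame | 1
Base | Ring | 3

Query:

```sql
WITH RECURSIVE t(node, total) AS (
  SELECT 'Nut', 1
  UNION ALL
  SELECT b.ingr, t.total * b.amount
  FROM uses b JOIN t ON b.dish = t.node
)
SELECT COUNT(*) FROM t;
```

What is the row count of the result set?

Base: (Nut, total=1).
Iteration 1: components of {Nut} -> Hub = 1*5 = 5.
Iteration 2: components of {Hub} -> Bracket = 5*1 = 5.
Iteration 3: components of {Bracket} -> Base = 5*2 = 10, Plate = 5*1 = 5.
Iteration 4: components of {Base,Plate} -> Frame = 5*1 = 5, Ring = 10*3 = 30.
Iteration 5: no further components; recursion stops.
Total rows emitted: 7.

7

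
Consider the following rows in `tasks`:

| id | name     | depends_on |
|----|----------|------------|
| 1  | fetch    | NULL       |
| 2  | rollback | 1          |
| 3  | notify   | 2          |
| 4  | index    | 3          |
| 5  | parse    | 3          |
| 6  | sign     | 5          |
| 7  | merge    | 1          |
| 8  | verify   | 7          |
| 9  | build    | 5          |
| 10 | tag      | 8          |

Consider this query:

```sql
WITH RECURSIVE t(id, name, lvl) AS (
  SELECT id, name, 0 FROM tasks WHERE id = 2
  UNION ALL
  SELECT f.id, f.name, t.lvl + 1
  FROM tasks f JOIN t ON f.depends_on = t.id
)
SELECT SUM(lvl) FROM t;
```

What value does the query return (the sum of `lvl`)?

11

Base: id=2 (rollback) at lvl 0.
Iteration 1: rows with depends_on in {2} -> notify (id 3, lvl 1).
Iteration 2: rows with depends_on in {3} -> index (id 4, lvl 2), parse (id 5, lvl 2).
Iteration 3: rows with depends_on in {4,5} -> sign (id 6, lvl 3), build (id 9, lvl 3).
Iteration 4: no rows with depends_on in {6,9}; recursion stops.
SUM(lvl) = 0 + 1 + 2 + 2 + 3 + 3 = 11.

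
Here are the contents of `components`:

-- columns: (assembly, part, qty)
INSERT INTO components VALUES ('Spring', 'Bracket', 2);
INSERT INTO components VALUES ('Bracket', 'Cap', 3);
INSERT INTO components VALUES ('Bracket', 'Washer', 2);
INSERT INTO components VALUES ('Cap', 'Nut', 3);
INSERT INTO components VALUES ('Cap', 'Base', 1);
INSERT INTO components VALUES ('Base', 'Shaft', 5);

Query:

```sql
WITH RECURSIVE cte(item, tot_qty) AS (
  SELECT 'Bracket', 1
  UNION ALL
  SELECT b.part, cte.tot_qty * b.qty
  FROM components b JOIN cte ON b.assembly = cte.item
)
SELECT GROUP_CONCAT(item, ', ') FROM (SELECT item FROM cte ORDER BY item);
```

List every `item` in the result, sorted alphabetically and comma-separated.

Base: (Bracket, tot_qty=1).
Iteration 1: components of {Bracket} -> Cap = 1*3 = 3, Washer = 1*2 = 2.
Iteration 2: components of {Cap,Washer} -> Base = 3*1 = 3, Nut = 3*3 = 9.
Iteration 3: components of {Base,Nut} -> Shaft = 3*5 = 15.
Iteration 4: no further components; recursion stops.

Base, Bracket, Cap, Nut, Shaft, Washer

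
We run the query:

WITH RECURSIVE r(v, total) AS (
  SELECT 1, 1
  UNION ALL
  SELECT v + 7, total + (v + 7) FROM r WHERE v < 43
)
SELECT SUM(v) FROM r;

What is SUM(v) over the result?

154

Base: v=1, total=1.
Iteration 1: 1 < 43 holds -> v = 1 + 7 = 8, total = 1 + 8 = 9.
Iteration 2: 8 < 43 holds -> v = 8 + 7 = 15, total = 9 + 15 = 24.
Iteration 3: 15 < 43 holds -> v = 15 + 7 = 22, total = 24 + 22 = 46.
Iteration 4: 22 < 43 holds -> v = 22 + 7 = 29, total = 46 + 29 = 75.
Iteration 5: 29 < 43 holds -> v = 29 + 7 = 36, total = 75 + 36 = 111.
Iteration 6: 36 < 43 holds -> v = 36 + 7 = 43, total = 111 + 43 = 154.
Iteration 7: 43 < 43 fails; recursion stops.
SUM(v) = 1 + 8 + 15 + 22 + 29 + 36 + 43 = 154.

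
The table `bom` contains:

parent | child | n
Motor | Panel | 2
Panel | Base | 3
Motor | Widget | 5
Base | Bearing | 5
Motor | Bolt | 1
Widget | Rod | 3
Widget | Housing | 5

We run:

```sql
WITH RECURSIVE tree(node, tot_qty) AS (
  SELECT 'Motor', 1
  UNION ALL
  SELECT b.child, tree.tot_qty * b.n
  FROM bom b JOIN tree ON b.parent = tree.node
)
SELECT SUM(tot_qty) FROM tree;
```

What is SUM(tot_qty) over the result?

Base: (Motor, tot_qty=1).
Iteration 1: components of {Motor} -> Bolt = 1*1 = 1, Panel = 1*2 = 2, Widget = 1*5 = 5.
Iteration 2: components of {Bolt,Panel,Widget} -> Base = 2*3 = 6, Housing = 5*5 = 25, Rod = 5*3 = 15.
Iteration 3: components of {Base,Housing,Rod} -> Bearing = 6*5 = 30.
Iteration 4: no further components; recursion stops.
SUM(tot_qty) = 1 + 2 + 5 + 1 + 6 + 15 + 25 + 30 = 85.

85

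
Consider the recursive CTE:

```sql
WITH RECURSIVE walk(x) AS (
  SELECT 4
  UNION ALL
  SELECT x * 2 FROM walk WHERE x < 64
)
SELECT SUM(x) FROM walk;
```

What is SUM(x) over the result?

Base: x=4.
Iteration 1: 4 < 64 holds -> x = 4 * 2 = 8.
Iteration 2: 8 < 64 holds -> x = 8 * 2 = 16.
Iteration 3: 16 < 64 holds -> x = 16 * 2 = 32.
Iteration 4: 32 < 64 holds -> x = 32 * 2 = 64.
Iteration 5: 64 < 64 fails; recursion stops.
SUM(x) = 4 + 8 + 16 + 32 + 64 = 124.

124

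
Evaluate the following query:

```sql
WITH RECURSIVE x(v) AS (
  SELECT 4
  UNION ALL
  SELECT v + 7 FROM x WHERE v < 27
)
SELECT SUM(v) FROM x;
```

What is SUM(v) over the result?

90

Base: v=4.
Iteration 1: 4 < 27 holds -> v = 4 + 7 = 11.
Iteration 2: 11 < 27 holds -> v = 11 + 7 = 18.
Iteration 3: 18 < 27 holds -> v = 18 + 7 = 25.
Iteration 4: 25 < 27 holds -> v = 25 + 7 = 32.
Iteration 5: 32 < 27 fails; recursion stops.
SUM(v) = 4 + 11 + 18 + 25 + 32 = 90.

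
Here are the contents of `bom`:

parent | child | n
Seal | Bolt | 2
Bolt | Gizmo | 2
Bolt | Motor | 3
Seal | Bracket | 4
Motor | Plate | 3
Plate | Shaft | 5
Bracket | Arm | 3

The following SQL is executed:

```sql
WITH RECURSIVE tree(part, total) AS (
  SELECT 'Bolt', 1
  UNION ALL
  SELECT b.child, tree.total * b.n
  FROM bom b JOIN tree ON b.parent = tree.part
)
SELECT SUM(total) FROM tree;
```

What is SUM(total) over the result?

Base: (Bolt, total=1).
Iteration 1: components of {Bolt} -> Gizmo = 1*2 = 2, Motor = 1*3 = 3.
Iteration 2: components of {Gizmo,Motor} -> Plate = 3*3 = 9.
Iteration 3: components of {Plate} -> Shaft = 9*5 = 45.
Iteration 4: no further components; recursion stops.
SUM(total) = 1 + 2 + 3 + 9 + 45 = 60.

60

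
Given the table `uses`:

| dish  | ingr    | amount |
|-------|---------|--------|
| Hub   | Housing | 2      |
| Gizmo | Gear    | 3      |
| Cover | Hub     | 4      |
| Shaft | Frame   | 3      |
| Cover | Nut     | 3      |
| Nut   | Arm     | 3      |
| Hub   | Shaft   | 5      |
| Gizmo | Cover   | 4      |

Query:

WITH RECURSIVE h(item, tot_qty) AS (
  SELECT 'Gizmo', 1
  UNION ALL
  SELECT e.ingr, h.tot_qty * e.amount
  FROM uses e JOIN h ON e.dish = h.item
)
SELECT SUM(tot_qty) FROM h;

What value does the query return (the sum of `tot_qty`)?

424

Base: (Gizmo, tot_qty=1).
Iteration 1: components of {Gizmo} -> Cover = 1*4 = 4, Gear = 1*3 = 3.
Iteration 2: components of {Cover,Gear} -> Hub = 4*4 = 16, Nut = 4*3 = 12.
Iteration 3: components of {Hub,Nut} -> Arm = 12*3 = 36, Housing = 16*2 = 32, Shaft = 16*5 = 80.
Iteration 4: components of {Arm,Housing,Shaft} -> Frame = 80*3 = 240.
Iteration 5: no further components; recursion stops.
SUM(tot_qty) = 1 + 4 + 3 + 12 + 16 + 36 + 80 + 32 + 240 = 424.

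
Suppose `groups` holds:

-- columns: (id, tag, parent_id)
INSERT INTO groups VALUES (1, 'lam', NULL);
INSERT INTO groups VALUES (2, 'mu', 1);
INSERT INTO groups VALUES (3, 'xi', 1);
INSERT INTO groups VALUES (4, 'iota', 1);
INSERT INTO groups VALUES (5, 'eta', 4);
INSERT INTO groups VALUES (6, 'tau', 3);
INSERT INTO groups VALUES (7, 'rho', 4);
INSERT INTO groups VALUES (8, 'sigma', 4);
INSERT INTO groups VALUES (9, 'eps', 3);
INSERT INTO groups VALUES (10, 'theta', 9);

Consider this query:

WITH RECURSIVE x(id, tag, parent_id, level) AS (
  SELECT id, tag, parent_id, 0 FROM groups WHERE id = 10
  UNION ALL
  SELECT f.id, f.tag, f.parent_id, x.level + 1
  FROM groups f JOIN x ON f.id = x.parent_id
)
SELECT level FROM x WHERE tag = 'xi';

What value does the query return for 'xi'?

2

Base: id=10 (theta), parent_id=9, level 0.
Iteration 1: join on id=9 -> eps (id 9, parent_id=3, level 1).
Iteration 2: join on id=3 -> xi (id 3, parent_id=1, level 2).
Iteration 3: join on id=1 -> lam (id 1, parent_id=NULL, level 3).
Iteration 4: parent_id is NULL; no match; recursion stops.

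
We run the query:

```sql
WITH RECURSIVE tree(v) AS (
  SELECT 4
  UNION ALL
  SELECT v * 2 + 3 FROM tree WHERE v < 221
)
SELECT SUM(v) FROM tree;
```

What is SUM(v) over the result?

Base: v=4.
Iteration 1: 4 < 221 holds -> v = 4 * 2 + 3 = 11.
Iteration 2: 11 < 221 holds -> v = 11 * 2 + 3 = 25.
Iteration 3: 25 < 221 holds -> v = 25 * 2 + 3 = 53.
Iteration 4: 53 < 221 holds -> v = 53 * 2 + 3 = 109.
Iteration 5: 109 < 221 holds -> v = 109 * 2 + 3 = 221.
Iteration 6: 221 < 221 fails; recursion stops.
SUM(v) = 4 + 11 + 25 + 53 + 109 + 221 = 423.

423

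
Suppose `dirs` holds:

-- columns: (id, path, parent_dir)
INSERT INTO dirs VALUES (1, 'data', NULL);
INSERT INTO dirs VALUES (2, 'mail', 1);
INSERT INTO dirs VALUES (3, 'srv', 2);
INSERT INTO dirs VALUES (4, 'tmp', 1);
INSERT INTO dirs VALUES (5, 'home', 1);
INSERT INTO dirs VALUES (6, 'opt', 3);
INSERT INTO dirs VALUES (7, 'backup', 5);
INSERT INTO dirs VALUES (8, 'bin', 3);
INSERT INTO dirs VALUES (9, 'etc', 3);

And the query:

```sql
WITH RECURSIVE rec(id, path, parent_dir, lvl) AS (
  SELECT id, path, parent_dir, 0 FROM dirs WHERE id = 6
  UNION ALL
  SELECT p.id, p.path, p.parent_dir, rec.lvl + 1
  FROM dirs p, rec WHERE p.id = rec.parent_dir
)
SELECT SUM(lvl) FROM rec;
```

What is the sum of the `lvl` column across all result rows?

Base: id=6 (opt), parent_dir=3, lvl 0.
Iteration 1: join on id=3 -> srv (id 3, parent_dir=2, lvl 1).
Iteration 2: join on id=2 -> mail (id 2, parent_dir=1, lvl 2).
Iteration 3: join on id=1 -> data (id 1, parent_dir=NULL, lvl 3).
Iteration 4: parent_dir is NULL; no match; recursion stops.
SUM(lvl) = 0 + 1 + 2 + 3 = 6.

6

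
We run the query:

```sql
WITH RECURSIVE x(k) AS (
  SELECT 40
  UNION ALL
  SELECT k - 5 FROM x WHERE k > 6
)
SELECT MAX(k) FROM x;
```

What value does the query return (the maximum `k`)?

40

Base: k=40.
Iteration 1: 40 > 6 holds -> k = 40 - 5 = 35.
Iteration 2: 35 > 6 holds -> k = 35 - 5 = 30.
Iteration 3: 30 > 6 holds -> k = 30 - 5 = 25.
Iteration 4: 25 > 6 holds -> k = 25 - 5 = 20.
Iteration 5: 20 > 6 holds -> k = 20 - 5 = 15.
Iteration 6: 15 > 6 holds -> k = 15 - 5 = 10.
Iteration 7: 10 > 6 holds -> k = 10 - 5 = 5.
Iteration 8: 5 > 6 fails; recursion stops.
k values: 40, 35, 30, 25, 20, 15, 10, 5; the maximum is 40.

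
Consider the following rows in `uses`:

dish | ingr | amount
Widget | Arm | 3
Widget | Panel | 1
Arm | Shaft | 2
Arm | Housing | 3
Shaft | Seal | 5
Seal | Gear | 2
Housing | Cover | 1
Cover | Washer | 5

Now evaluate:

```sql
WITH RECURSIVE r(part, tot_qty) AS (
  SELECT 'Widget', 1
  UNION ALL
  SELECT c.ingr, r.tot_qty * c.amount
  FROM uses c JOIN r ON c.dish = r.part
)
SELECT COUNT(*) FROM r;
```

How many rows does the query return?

9

Base: (Widget, tot_qty=1).
Iteration 1: components of {Widget} -> Arm = 1*3 = 3, Panel = 1*1 = 1.
Iteration 2: components of {Arm,Panel} -> Housing = 3*3 = 9, Shaft = 3*2 = 6.
Iteration 3: components of {Housing,Shaft} -> Cover = 9*1 = 9, Seal = 6*5 = 30.
Iteration 4: components of {Cover,Seal} -> Gear = 30*2 = 60, Washer = 9*5 = 45.
Iteration 5: no further components; recursion stops.
Total rows emitted: 9.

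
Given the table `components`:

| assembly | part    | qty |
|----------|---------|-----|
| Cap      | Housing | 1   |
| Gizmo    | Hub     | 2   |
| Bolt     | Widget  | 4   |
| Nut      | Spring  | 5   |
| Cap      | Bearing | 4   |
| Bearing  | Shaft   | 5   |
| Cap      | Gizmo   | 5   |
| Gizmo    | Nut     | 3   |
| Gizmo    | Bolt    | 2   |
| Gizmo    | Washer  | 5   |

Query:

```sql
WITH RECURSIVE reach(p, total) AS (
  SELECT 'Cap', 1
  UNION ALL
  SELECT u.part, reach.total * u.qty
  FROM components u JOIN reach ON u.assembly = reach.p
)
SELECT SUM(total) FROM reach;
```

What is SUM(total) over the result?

206

Base: (Cap, total=1).
Iteration 1: components of {Cap} -> Bearing = 1*4 = 4, Gizmo = 1*5 = 5, Housing = 1*1 = 1.
Iteration 2: components of {Bearing,Gizmo,Housing} -> Bolt = 5*2 = 10, Hub = 5*2 = 10, Nut = 5*3 = 15, Shaft = 4*5 = 20, Washer = 5*5 = 25.
Iteration 3: components of {Bolt,Hub,Nut,Shaft,Washer} -> Spring = 15*5 = 75, Widget = 10*4 = 40.
Iteration 4: no further components; recursion stops.
SUM(total) = 1 + 1 + 5 + 4 + 10 + 15 + 10 + 25 + 20 + 40 + 75 = 206.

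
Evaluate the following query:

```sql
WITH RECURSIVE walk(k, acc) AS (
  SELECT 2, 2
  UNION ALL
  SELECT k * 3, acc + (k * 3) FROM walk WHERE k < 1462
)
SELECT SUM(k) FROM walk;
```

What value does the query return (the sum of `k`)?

Base: k=2, acc=2.
Iteration 1: 2 < 1462 holds -> k = 2 * 3 = 6, acc = 2 + 6 = 8.
Iteration 2: 6 < 1462 holds -> k = 6 * 3 = 18, acc = 8 + 18 = 26.
Iteration 3: 18 < 1462 holds -> k = 18 * 3 = 54, acc = 26 + 54 = 80.
Iteration 4: 54 < 1462 holds -> k = 54 * 3 = 162, acc = 80 + 162 = 242.
Iteration 5: 162 < 1462 holds -> k = 162 * 3 = 486, acc = 242 + 486 = 728.
Iteration 6: 486 < 1462 holds -> k = 486 * 3 = 1458, acc = 728 + 1458 = 2186.
Iteration 7: 1458 < 1462 holds -> k = 1458 * 3 = 4374, acc = 2186 + 4374 = 6560.
Iteration 8: 4374 < 1462 fails; recursion stops.
SUM(k) = 2 + 6 + 18 + 54 + 162 + 486 + 1458 + 4374 = 6560.

6560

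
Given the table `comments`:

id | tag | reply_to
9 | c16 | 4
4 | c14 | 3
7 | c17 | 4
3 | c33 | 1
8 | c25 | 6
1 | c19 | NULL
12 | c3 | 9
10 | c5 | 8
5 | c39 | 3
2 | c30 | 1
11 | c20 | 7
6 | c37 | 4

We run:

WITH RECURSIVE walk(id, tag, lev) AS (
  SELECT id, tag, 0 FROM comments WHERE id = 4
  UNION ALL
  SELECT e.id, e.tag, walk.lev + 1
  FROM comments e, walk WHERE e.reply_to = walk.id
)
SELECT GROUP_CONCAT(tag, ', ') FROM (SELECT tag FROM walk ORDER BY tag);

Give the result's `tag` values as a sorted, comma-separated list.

c14, c16, c17, c20, c25, c3, c37, c5

Base: id=4 (c14) at lev 0.
Iteration 1: rows with reply_to in {4} -> c37 (id 6, lev 1), c17 (id 7, lev 1), c16 (id 9, lev 1).
Iteration 2: rows with reply_to in {6,7,9} -> c25 (id 8, lev 2), c20 (id 11, lev 2), c3 (id 12, lev 2).
Iteration 3: rows with reply_to in {8,11,12} -> c5 (id 10, lev 3).
Iteration 4: no rows with reply_to in {10}; recursion stops.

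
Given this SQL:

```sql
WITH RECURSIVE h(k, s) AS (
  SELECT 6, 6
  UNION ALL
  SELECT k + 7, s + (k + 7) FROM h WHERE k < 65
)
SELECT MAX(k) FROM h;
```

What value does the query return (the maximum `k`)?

Base: k=6, s=6.
Iteration 1: 6 < 65 holds -> k = 6 + 7 = 13, s = 6 + 13 = 19.
Iteration 2: 13 < 65 holds -> k = 13 + 7 = 20, s = 19 + 20 = 39.
Iteration 3: 20 < 65 holds -> k = 20 + 7 = 27, s = 39 + 27 = 66.
Iteration 4: 27 < 65 holds -> k = 27 + 7 = 34, s = 66 + 34 = 100.
Iteration 5: 34 < 65 holds -> k = 34 + 7 = 41, s = 100 + 41 = 141.
Iteration 6: 41 < 65 holds -> k = 41 + 7 = 48, s = 141 + 48 = 189.
Iteration 7: 48 < 65 holds -> k = 48 + 7 = 55, s = 189 + 55 = 244.
Iteration 8: 55 < 65 holds -> k = 55 + 7 = 62, s = 244 + 62 = 306.
Iteration 9: 62 < 65 holds -> k = 62 + 7 = 69, s = 306 + 69 = 375.
Iteration 10: 69 < 65 fails; recursion stops.
k values: 6, 13, 20, 27, 34, 41, 48, 55, 62, 69; the maximum is 69.

69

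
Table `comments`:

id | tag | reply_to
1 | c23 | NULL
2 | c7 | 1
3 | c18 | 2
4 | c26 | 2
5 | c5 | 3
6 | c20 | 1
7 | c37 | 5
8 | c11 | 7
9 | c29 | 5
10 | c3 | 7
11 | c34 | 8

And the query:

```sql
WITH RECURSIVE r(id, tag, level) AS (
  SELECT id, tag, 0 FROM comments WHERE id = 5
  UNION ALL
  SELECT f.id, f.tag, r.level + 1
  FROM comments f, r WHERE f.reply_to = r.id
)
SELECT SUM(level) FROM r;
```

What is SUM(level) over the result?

9

Base: id=5 (c5) at level 0.
Iteration 1: rows with reply_to in {5} -> c37 (id 7, level 1), c29 (id 9, level 1).
Iteration 2: rows with reply_to in {7,9} -> c11 (id 8, level 2), c3 (id 10, level 2).
Iteration 3: rows with reply_to in {8,10} -> c34 (id 11, level 3).
Iteration 4: no rows with reply_to in {11}; recursion stops.
SUM(level) = 0 + 1 + 1 + 2 + 2 + 3 = 9.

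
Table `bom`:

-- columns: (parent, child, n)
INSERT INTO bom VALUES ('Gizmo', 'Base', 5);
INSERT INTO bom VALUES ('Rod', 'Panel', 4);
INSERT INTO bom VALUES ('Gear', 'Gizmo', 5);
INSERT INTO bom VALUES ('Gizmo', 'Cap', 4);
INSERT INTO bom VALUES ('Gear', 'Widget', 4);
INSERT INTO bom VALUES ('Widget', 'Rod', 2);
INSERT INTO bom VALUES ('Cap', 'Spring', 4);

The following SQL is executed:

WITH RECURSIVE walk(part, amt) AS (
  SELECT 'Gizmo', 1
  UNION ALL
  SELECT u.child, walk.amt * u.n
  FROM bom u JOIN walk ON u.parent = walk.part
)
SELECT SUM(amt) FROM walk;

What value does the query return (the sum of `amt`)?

Base: (Gizmo, amt=1).
Iteration 1: components of {Gizmo} -> Base = 1*5 = 5, Cap = 1*4 = 4.
Iteration 2: components of {Base,Cap} -> Spring = 4*4 = 16.
Iteration 3: no further components; recursion stops.
SUM(amt) = 1 + 4 + 5 + 16 = 26.

26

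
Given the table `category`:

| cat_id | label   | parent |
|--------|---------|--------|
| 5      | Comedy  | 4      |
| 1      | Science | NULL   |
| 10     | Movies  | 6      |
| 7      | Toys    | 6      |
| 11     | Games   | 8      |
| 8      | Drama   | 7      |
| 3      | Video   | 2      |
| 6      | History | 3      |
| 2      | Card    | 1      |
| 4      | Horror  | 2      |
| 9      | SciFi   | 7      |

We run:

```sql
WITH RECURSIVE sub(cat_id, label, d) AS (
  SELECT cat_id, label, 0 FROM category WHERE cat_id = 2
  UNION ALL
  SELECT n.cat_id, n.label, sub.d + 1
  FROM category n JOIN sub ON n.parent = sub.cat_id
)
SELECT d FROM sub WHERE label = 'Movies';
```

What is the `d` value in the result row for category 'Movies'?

3

Base: cat_id=2 (Card) at d 0.
Iteration 1: rows with parent in {2} -> Video (id 3, d 1), Horror (id 4, d 1).
Iteration 2: rows with parent in {3,4} -> Comedy (id 5, d 2), History (id 6, d 2).
Iteration 3: rows with parent in {5,6} -> Toys (id 7, d 3), Movies (id 10, d 3).
Iteration 4: rows with parent in {7,10} -> Drama (id 8, d 4), SciFi (id 9, d 4).
Iteration 5: rows with parent in {8,9} -> Games (id 11, d 5).
Iteration 6: no rows with parent in {11}; recursion stops.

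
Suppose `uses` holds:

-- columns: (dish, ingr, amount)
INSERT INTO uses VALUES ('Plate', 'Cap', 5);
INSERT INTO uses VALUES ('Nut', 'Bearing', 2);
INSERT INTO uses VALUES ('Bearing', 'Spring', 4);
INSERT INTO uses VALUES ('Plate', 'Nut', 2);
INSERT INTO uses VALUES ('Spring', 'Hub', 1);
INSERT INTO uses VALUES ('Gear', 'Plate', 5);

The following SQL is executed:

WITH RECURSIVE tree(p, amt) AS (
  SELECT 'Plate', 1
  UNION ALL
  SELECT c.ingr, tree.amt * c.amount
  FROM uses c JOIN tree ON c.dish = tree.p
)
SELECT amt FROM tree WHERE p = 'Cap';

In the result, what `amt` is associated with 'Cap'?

5

Base: (Plate, amt=1).
Iteration 1: components of {Plate} -> Cap = 1*5 = 5, Nut = 1*2 = 2.
Iteration 2: components of {Cap,Nut} -> Bearing = 2*2 = 4.
Iteration 3: components of {Bearing} -> Spring = 4*4 = 16.
Iteration 4: components of {Spring} -> Hub = 16*1 = 16.
Iteration 5: no further components; recursion stops.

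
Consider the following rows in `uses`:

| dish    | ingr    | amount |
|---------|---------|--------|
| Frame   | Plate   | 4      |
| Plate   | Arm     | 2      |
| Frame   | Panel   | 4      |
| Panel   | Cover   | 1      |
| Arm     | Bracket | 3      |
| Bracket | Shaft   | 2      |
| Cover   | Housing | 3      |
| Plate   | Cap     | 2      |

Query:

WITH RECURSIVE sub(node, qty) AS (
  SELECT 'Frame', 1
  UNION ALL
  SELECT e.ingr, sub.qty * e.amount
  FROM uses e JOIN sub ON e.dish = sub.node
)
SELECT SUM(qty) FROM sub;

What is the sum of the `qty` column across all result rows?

Base: (Frame, qty=1).
Iteration 1: components of {Frame} -> Panel = 1*4 = 4, Plate = 1*4 = 4.
Iteration 2: components of {Panel,Plate} -> Arm = 4*2 = 8, Cap = 4*2 = 8, Cover = 4*1 = 4.
Iteration 3: components of {Arm,Cap,Cover} -> Bracket = 8*3 = 24, Housing = 4*3 = 12.
Iteration 4: components of {Bracket,Housing} -> Shaft = 24*2 = 48.
Iteration 5: no further components; recursion stops.
SUM(qty) = 1 + 4 + 4 + 8 + 8 + 4 + 24 + 12 + 48 = 113.

113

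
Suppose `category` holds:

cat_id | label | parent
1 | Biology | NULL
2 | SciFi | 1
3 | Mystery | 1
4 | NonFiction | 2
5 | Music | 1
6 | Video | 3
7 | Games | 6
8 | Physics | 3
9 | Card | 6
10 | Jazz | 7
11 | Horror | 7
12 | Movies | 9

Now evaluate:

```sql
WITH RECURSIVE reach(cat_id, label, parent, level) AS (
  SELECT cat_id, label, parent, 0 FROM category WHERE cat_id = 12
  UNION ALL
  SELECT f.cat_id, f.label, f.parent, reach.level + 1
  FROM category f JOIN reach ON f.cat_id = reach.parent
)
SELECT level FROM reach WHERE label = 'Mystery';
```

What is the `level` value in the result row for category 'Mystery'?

Base: cat_id=12 (Movies), parent=9, level 0.
Iteration 1: join on cat_id=9 -> Card (id 9, parent=6, level 1).
Iteration 2: join on cat_id=6 -> Video (id 6, parent=3, level 2).
Iteration 3: join on cat_id=3 -> Mystery (id 3, parent=1, level 3).
Iteration 4: join on cat_id=1 -> Biology (id 1, parent=NULL, level 4).
Iteration 5: parent is NULL; no match; recursion stops.

3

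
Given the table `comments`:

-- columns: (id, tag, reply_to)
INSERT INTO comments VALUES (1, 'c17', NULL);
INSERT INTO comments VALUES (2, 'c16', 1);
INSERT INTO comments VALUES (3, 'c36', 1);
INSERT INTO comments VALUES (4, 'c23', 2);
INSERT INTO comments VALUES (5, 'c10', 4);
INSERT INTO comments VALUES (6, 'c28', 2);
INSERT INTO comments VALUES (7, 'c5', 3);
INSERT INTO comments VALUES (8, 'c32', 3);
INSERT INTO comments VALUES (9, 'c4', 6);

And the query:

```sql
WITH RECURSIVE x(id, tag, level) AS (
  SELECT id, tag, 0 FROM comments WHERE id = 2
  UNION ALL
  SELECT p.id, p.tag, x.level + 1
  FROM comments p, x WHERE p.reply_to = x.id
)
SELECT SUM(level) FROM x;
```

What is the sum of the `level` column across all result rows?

Base: id=2 (c16) at level 0.
Iteration 1: rows with reply_to in {2} -> c23 (id 4, level 1), c28 (id 6, level 1).
Iteration 2: rows with reply_to in {4,6} -> c10 (id 5, level 2), c4 (id 9, level 2).
Iteration 3: no rows with reply_to in {5,9}; recursion stops.
SUM(level) = 0 + 1 + 1 + 2 + 2 = 6.

6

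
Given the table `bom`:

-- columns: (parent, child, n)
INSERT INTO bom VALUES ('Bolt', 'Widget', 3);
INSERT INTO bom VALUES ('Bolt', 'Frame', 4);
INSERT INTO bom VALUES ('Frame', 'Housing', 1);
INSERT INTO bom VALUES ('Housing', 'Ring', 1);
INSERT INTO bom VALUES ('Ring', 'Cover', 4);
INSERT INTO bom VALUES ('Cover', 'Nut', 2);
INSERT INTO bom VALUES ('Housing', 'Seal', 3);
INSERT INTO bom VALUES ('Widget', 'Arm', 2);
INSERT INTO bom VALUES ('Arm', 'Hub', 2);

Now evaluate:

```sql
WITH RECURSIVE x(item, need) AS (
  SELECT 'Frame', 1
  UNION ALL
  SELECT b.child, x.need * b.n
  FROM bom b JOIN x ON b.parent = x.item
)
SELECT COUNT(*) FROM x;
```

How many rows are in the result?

Base: (Frame, need=1).
Iteration 1: components of {Frame} -> Housing = 1*1 = 1.
Iteration 2: components of {Housing} -> Ring = 1*1 = 1, Seal = 1*3 = 3.
Iteration 3: components of {Ring,Seal} -> Cover = 1*4 = 4.
Iteration 4: components of {Cover} -> Nut = 4*2 = 8.
Iteration 5: no further components; recursion stops.
Total rows emitted: 6.

6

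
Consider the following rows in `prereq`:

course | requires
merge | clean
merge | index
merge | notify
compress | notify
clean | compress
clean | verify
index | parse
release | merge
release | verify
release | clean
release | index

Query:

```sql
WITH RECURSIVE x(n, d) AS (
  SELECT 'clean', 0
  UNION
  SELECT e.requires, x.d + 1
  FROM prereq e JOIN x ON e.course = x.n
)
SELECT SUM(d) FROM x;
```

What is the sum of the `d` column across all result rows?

4

Base: (clean, d=0).
Iteration 1: edges from {clean} -> (compress, d=1), (verify, d=1).
Iteration 2: edges from {compress,verify} -> (notify, d=2).
Iteration 3: no outgoing edges from {notify}; recursion stops.
SUM(d) = 0 + 1 + 1 + 2 = 4.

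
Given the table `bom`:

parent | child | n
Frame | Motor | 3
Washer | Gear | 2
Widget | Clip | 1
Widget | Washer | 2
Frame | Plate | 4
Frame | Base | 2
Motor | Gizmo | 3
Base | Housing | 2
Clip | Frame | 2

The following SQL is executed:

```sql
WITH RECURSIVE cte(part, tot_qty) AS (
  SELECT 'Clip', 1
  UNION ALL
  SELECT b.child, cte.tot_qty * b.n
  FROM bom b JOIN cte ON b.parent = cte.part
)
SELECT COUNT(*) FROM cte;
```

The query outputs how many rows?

7

Base: (Clip, tot_qty=1).
Iteration 1: components of {Clip} -> Frame = 1*2 = 2.
Iteration 2: components of {Frame} -> Base = 2*2 = 4, Motor = 2*3 = 6, Plate = 2*4 = 8.
Iteration 3: components of {Base,Motor,Plate} -> Gizmo = 6*3 = 18, Housing = 4*2 = 8.
Iteration 4: no further components; recursion stops.
Total rows emitted: 7.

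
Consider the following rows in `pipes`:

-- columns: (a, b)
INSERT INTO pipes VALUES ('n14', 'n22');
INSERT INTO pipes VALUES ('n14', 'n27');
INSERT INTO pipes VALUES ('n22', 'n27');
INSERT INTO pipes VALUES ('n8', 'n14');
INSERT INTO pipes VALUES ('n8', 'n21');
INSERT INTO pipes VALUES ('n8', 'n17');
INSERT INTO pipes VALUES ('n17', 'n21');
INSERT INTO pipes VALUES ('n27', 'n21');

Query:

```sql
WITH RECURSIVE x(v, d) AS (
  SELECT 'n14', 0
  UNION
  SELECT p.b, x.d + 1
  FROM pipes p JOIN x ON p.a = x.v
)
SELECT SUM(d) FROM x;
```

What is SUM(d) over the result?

9

Base: (n14, d=0).
Iteration 1: edges from {n14} -> (n22, d=1), (n27, d=1).
Iteration 2: edges from {n22,n27} -> (n21, d=2), (n27, d=2).
Iteration 3: edges from {n21,n27} -> (n21, d=3).
Iteration 4: no outgoing edges from {n21}; recursion stops.
SUM(d) = 0 + 1 + 1 + 2 + 2 + 3 = 9.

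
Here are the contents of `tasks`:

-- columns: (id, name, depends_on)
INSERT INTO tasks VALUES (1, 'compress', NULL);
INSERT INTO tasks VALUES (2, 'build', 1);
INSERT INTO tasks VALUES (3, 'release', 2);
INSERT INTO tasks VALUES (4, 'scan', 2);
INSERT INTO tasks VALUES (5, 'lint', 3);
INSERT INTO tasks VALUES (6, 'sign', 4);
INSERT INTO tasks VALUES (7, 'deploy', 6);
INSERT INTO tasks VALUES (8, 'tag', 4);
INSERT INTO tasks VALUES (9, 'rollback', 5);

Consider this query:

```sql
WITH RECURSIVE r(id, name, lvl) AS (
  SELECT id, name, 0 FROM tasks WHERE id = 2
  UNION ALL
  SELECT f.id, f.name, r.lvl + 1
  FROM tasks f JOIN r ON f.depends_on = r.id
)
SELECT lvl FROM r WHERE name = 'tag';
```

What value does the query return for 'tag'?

2

Base: id=2 (build) at lvl 0.
Iteration 1: rows with depends_on in {2} -> release (id 3, lvl 1), scan (id 4, lvl 1).
Iteration 2: rows with depends_on in {3,4} -> lint (id 5, lvl 2), sign (id 6, lvl 2), tag (id 8, lvl 2).
Iteration 3: rows with depends_on in {5,6,8} -> deploy (id 7, lvl 3), rollback (id 9, lvl 3).
Iteration 4: no rows with depends_on in {7,9}; recursion stops.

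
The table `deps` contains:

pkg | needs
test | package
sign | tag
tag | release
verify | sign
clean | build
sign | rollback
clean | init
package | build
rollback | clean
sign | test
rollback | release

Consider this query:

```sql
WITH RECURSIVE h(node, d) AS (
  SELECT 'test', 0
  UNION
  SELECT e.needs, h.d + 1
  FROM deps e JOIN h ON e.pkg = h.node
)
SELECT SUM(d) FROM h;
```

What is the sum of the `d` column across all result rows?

Base: (test, d=0).
Iteration 1: edges from {test} -> (package, d=1).
Iteration 2: edges from {package} -> (build, d=2).
Iteration 3: no outgoing edges from {build}; recursion stops.
SUM(d) = 0 + 1 + 2 = 3.

3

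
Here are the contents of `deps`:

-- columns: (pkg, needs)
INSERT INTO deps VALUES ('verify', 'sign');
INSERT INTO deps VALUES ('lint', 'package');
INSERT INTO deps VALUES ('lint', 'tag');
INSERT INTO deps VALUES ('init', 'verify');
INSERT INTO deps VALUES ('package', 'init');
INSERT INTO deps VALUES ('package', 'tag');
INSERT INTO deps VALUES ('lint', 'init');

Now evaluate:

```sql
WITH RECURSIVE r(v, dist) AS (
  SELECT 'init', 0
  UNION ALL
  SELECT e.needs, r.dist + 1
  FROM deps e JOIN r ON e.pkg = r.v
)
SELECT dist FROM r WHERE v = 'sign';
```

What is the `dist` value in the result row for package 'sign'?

2

Base: (init, dist=0).
Iteration 1: edges from {init} -> (verify, dist=1).
Iteration 2: edges from {verify} -> (sign, dist=2).
Iteration 3: no outgoing edges from {sign}; recursion stops.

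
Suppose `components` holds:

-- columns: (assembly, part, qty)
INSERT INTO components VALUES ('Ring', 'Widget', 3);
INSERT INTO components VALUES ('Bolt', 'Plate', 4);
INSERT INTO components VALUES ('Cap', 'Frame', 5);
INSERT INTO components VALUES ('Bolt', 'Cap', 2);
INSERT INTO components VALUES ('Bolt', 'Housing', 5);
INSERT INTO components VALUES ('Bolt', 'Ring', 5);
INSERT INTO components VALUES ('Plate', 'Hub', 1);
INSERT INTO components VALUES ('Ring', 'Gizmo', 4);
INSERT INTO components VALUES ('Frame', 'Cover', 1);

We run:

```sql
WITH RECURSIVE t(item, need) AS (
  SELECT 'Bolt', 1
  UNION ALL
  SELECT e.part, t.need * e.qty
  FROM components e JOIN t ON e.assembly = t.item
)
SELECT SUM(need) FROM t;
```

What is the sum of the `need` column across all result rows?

76

Base: (Bolt, need=1).
Iteration 1: components of {Bolt} -> Cap = 1*2 = 2, Housing = 1*5 = 5, Plate = 1*4 = 4, Ring = 1*5 = 5.
Iteration 2: components of {Cap,Housing,Plate,Ring} -> Frame = 2*5 = 10, Gizmo = 5*4 = 20, Hub = 4*1 = 4, Widget = 5*3 = 15.
Iteration 3: components of {Frame,Gizmo,Hub,Widget} -> Cover = 10*1 = 10.
Iteration 4: no further components; recursion stops.
SUM(need) = 1 + 5 + 2 + 4 + 5 + 15 + 20 + 10 + 4 + 10 = 76.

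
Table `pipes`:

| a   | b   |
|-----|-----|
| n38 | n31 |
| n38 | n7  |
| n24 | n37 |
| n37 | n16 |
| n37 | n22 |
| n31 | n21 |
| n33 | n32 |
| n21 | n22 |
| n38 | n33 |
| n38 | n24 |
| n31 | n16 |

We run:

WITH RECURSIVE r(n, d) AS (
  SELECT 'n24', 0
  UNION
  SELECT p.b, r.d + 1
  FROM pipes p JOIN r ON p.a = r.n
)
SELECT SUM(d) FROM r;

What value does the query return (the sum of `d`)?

Base: (n24, d=0).
Iteration 1: edges from {n24} -> (n37, d=1).
Iteration 2: edges from {n37} -> (n16, d=2), (n22, d=2).
Iteration 3: no outgoing edges from {n16,n22}; recursion stops.
SUM(d) = 0 + 1 + 2 + 2 = 5.

5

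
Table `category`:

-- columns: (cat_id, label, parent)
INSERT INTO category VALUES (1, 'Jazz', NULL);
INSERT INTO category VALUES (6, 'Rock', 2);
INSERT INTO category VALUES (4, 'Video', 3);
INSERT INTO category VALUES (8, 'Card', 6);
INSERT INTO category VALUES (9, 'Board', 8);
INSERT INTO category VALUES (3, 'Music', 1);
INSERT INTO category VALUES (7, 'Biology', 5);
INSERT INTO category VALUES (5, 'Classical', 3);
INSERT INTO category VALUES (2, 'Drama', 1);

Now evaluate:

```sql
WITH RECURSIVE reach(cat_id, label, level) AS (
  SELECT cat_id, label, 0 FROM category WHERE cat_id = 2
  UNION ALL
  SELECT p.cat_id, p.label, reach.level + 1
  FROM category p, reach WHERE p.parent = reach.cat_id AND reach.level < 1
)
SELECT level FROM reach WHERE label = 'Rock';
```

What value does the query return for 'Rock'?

1

Base: cat_id=2 (Drama) at level 0.
Iteration 1: rows with parent in {2} -> Rock (id 6, level 1).
Iteration 2: level < 1 fails for all current rows; recursion stops.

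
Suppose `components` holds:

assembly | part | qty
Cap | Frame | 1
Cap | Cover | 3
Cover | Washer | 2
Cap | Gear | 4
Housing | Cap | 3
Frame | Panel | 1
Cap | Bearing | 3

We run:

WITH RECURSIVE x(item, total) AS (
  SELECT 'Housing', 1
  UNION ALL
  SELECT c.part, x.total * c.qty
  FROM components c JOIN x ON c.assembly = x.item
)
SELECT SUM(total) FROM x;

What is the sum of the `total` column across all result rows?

58

Base: (Housing, total=1).
Iteration 1: components of {Housing} -> Cap = 1*3 = 3.
Iteration 2: components of {Cap} -> Bearing = 3*3 = 9, Cover = 3*3 = 9, Frame = 3*1 = 3, Gear = 3*4 = 12.
Iteration 3: components of {Bearing,Cover,Frame,Gear} -> Panel = 3*1 = 3, Washer = 9*2 = 18.
Iteration 4: no further components; recursion stops.
SUM(total) = 1 + 3 + 12 + 9 + 9 + 3 + 18 + 3 = 58.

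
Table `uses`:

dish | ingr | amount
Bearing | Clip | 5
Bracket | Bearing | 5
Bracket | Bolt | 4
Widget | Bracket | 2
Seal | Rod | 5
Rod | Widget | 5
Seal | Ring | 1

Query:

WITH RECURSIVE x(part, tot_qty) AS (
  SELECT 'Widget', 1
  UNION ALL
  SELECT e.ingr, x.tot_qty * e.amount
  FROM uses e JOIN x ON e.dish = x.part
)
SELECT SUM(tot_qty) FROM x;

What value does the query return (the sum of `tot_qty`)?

Base: (Widget, tot_qty=1).
Iteration 1: components of {Widget} -> Bracket = 1*2 = 2.
Iteration 2: components of {Bracket} -> Bearing = 2*5 = 10, Bolt = 2*4 = 8.
Iteration 3: components of {Bearing,Bolt} -> Clip = 10*5 = 50.
Iteration 4: no further components; recursion stops.
SUM(tot_qty) = 1 + 2 + 10 + 8 + 50 = 71.

71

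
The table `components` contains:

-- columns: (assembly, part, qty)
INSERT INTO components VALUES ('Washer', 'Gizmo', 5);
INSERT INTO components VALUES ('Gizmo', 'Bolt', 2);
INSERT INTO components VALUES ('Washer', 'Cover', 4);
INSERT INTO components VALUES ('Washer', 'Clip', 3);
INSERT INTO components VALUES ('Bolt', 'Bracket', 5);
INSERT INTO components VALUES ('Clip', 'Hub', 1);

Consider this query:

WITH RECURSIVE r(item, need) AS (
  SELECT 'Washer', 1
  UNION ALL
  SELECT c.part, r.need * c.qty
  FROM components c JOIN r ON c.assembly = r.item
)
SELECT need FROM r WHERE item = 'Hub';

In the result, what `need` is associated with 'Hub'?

Base: (Washer, need=1).
Iteration 1: components of {Washer} -> Clip = 1*3 = 3, Cover = 1*4 = 4, Gizmo = 1*5 = 5.
Iteration 2: components of {Clip,Cover,Gizmo} -> Bolt = 5*2 = 10, Hub = 3*1 = 3.
Iteration 3: components of {Bolt,Hub} -> Bracket = 10*5 = 50.
Iteration 4: no further components; recursion stops.

3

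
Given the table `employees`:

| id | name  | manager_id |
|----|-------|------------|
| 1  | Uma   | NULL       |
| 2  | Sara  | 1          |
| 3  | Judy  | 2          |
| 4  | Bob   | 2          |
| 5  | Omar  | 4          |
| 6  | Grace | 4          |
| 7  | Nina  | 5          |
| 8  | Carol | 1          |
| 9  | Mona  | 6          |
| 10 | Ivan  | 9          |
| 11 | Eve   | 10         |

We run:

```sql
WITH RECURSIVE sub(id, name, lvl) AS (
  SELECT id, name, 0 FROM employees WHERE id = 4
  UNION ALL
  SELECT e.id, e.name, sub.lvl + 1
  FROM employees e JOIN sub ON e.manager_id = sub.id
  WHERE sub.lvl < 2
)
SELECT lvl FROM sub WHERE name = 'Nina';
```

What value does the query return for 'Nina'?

2

Base: id=4 (Bob) at lvl 0.
Iteration 1: rows with manager_id in {4} -> Omar (id 5, lvl 1), Grace (id 6, lvl 1).
Iteration 2: rows with manager_id in {5,6} -> Nina (id 7, lvl 2), Mona (id 9, lvl 2).
Iteration 3: lvl < 2 fails for all current rows; recursion stops.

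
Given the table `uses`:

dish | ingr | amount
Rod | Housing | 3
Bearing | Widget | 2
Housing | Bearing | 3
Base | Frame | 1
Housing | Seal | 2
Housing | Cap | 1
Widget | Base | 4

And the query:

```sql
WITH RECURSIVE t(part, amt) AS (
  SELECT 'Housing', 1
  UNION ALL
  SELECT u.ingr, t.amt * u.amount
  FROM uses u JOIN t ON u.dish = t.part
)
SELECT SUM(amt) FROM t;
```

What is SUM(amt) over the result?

Base: (Housing, amt=1).
Iteration 1: components of {Housing} -> Bearing = 1*3 = 3, Cap = 1*1 = 1, Seal = 1*2 = 2.
Iteration 2: components of {Bearing,Cap,Seal} -> Widget = 3*2 = 6.
Iteration 3: components of {Widget} -> Base = 6*4 = 24.
Iteration 4: components of {Base} -> Frame = 24*1 = 24.
Iteration 5: no further components; recursion stops.
SUM(amt) = 1 + 1 + 2 + 3 + 6 + 24 + 24 = 61.

61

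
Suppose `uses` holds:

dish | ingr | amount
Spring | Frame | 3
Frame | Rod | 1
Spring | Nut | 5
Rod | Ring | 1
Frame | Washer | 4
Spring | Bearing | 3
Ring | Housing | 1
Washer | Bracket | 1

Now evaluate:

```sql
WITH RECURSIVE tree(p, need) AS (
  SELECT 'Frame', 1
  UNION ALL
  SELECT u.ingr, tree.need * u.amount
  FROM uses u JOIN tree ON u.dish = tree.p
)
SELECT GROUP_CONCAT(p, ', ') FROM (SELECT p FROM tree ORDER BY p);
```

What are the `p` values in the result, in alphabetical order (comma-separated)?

Base: (Frame, need=1).
Iteration 1: components of {Frame} -> Rod = 1*1 = 1, Washer = 1*4 = 4.
Iteration 2: components of {Rod,Washer} -> Bracket = 4*1 = 4, Ring = 1*1 = 1.
Iteration 3: components of {Bracket,Ring} -> Housing = 1*1 = 1.
Iteration 4: no further components; recursion stops.

Bracket, Frame, Housing, Ring, Rod, Washer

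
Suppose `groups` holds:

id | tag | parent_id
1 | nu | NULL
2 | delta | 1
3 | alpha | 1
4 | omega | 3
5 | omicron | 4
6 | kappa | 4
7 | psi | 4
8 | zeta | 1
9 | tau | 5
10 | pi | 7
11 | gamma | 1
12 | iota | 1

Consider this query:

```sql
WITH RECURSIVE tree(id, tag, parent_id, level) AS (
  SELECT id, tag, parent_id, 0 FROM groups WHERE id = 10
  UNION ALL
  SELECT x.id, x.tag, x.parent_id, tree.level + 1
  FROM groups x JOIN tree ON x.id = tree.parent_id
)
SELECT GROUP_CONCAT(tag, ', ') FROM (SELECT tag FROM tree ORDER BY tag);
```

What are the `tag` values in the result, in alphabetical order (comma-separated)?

Base: id=10 (pi), parent_id=7, level 0.
Iteration 1: join on id=7 -> psi (id 7, parent_id=4, level 1).
Iteration 2: join on id=4 -> omega (id 4, parent_id=3, level 2).
Iteration 3: join on id=3 -> alpha (id 3, parent_id=1, level 3).
Iteration 4: join on id=1 -> nu (id 1, parent_id=NULL, level 4).
Iteration 5: parent_id is NULL; no match; recursion stops.

alpha, nu, omega, pi, psi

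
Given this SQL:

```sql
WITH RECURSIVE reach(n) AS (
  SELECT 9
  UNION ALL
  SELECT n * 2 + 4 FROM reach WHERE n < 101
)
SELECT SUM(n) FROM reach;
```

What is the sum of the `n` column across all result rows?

383

Base: n=9.
Iteration 1: 9 < 101 holds -> n = 9 * 2 + 4 = 22.
Iteration 2: 22 < 101 holds -> n = 22 * 2 + 4 = 48.
Iteration 3: 48 < 101 holds -> n = 48 * 2 + 4 = 100.
Iteration 4: 100 < 101 holds -> n = 100 * 2 + 4 = 204.
Iteration 5: 204 < 101 fails; recursion stops.
SUM(n) = 9 + 22 + 48 + 100 + 204 = 383.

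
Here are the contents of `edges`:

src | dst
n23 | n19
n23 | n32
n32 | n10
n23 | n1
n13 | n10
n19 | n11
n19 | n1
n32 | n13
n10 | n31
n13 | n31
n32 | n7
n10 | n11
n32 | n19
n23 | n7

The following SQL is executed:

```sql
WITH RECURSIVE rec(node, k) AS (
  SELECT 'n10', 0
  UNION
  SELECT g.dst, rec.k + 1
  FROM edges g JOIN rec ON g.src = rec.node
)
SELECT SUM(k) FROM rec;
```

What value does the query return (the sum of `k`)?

Base: (n10, k=0).
Iteration 1: edges from {n10} -> (n11, k=1), (n31, k=1).
Iteration 2: no outgoing edges from {n11,n31}; recursion stops.
SUM(k) = 0 + 1 + 1 = 2.

2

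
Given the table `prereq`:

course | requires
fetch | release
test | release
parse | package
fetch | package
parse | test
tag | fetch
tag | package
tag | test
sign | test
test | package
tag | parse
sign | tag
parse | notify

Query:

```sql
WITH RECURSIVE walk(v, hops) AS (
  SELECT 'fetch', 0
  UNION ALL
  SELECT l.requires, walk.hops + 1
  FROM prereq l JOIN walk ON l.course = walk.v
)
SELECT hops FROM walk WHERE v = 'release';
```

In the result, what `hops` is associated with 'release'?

1

Base: (fetch, hops=0).
Iteration 1: edges from {fetch} -> (package, hops=1), (release, hops=1).
Iteration 2: no outgoing edges from {package,release}; recursion stops.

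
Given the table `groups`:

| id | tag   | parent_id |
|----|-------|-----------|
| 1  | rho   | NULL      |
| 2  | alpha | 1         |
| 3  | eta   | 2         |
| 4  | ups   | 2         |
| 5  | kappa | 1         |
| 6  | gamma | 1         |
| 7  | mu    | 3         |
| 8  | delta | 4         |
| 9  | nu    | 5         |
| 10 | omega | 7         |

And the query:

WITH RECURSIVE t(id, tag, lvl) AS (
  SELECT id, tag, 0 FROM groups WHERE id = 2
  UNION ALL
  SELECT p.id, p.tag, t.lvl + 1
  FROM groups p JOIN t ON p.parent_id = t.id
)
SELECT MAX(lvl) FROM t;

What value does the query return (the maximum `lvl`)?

Base: id=2 (alpha) at lvl 0.
Iteration 1: rows with parent_id in {2} -> eta (id 3, lvl 1), ups (id 4, lvl 1).
Iteration 2: rows with parent_id in {3,4} -> mu (id 7, lvl 2), delta (id 8, lvl 2).
Iteration 3: rows with parent_id in {7,8} -> omega (id 10, lvl 3).
Iteration 4: no rows with parent_id in {10}; recursion stops.
lvl values: 0, 1, 1, 2, 2, 3; the maximum is 3.

3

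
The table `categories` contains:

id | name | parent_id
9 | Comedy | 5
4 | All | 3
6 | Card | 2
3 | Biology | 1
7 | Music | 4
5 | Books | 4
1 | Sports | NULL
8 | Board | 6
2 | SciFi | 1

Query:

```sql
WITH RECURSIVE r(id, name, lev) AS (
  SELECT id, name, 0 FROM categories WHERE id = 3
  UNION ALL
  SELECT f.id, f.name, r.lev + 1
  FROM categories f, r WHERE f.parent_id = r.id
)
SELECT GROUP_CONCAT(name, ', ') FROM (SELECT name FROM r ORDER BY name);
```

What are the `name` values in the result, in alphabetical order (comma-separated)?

All, Biology, Books, Comedy, Music

Base: id=3 (Biology) at lev 0.
Iteration 1: rows with parent_id in {3} -> All (id 4, lev 1).
Iteration 2: rows with parent_id in {4} -> Books (id 5, lev 2), Music (id 7, lev 2).
Iteration 3: rows with parent_id in {5,7} -> Comedy (id 9, lev 3).
Iteration 4: no rows with parent_id in {9}; recursion stops.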